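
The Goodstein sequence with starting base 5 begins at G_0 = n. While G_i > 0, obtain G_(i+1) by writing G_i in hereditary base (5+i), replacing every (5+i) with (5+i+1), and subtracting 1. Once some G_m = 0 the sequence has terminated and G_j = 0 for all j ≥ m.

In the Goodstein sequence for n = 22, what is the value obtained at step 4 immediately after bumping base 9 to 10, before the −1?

36

22 —HB5→ 4·5 + 2 —bump→ 4·6 + 2 = 26 —(−1)→ 25
25 —HB6→ 4·6 + 1 —bump→ 4·7 + 1 = 29 —(−1)→ 28
28 —HB7→ 4·7 —bump→ 4·8 = 32 —(−1)→ 31
31 —HB8→ 3·8 + 7 —bump→ 3·9 + 7 = 34 —(−1)→ 33
33 —HB9→ 3·9 + 6 —bump→ 3·10 + 6 = 36 —(−1)→ 35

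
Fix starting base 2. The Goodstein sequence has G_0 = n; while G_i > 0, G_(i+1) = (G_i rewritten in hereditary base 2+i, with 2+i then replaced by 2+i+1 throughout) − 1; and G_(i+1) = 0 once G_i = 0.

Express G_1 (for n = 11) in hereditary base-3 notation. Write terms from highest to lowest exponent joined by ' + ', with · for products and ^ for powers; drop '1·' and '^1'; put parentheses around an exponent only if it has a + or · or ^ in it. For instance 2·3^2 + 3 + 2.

i=0: 11 = 2^(2 + 1) + 2 + 1 (b=2); 2→3: 3^(3 + 1) + 3 + 1 = 85; 85−1 = 84
i=1: 84 = 3^(3 + 1) + 3 (b=3); 3→4: 4^(4 + 1) + 4 = 1028; 1028−1 = 1027

3^(3 + 1) + 3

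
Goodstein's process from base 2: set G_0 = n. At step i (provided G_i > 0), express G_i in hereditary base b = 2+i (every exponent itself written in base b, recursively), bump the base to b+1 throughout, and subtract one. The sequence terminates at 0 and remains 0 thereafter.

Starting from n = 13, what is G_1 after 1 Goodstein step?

13 —HB2→ 2^(2 + 1) + 2^2 + 1 —bump→ 3^(3 + 1) + 3^3 + 1 = 109 —(−1)→ 108
108 —HB3→ 3^(3 + 1) + 3^3 —bump→ 4^(4 + 1) + 4^4 = 1280 —(−1)→ 1279

108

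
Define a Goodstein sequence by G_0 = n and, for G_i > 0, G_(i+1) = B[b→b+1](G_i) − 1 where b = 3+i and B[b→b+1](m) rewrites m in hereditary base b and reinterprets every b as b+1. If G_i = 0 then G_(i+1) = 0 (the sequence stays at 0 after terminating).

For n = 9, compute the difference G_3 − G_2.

(0) 9|_3 = 3^2 ↦ 4^2|_4 = 16 ⇒ 15
(1) 15|_4 = 3·4 + 3 ↦ 3·5 + 3|_5 = 18 ⇒ 17
(2) 17|_5 = 3·5 + 2 ↦ 3·6 + 2|_6 = 20 ⇒ 19

2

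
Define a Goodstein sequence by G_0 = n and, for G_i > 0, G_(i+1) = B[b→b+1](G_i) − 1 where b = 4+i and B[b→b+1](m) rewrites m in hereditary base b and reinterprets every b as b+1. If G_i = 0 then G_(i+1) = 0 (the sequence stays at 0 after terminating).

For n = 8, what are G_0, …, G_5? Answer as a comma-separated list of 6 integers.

8, 9, 9, 9, 9, 9

G_0=8  [base 4] 2·4  →[4↦5]→  2·5 = 10  −1 ⇒ G_1=9
G_1=9  [base 5] 5 + 4  →[5↦6]→  6 + 4 = 10  −1 ⇒ G_2=9
G_2=9  [base 6] 6 + 3  →[6↦7]→  7 + 3 = 10  −1 ⇒ G_3=9
G_3=9  [base 7] 7 + 2  →[7↦8]→  8 + 2 = 10  −1 ⇒ G_4=9
G_4=9  [base 8] 8 + 1  →[8↦9]→  9 + 1 = 10  −1 ⇒ G_5=9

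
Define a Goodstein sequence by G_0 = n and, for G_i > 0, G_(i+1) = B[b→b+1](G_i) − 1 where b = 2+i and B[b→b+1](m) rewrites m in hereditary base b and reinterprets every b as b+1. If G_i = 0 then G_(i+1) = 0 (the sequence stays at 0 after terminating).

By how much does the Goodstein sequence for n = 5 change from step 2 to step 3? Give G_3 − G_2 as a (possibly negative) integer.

5 —HB2→ 2^2 + 1 —bump→ 3^3 + 1 = 28 —(−1)→ 27
27 —HB3→ 3^3 —bump→ 4^4 = 256 —(−1)→ 255
255 —HB4→ 3·4^3 + 3·4^2 + 3·4 + 3 —bump→ 3·5^3 + 3·5^2 + 3·5 + 3 = 468 —(−1)→ 467

212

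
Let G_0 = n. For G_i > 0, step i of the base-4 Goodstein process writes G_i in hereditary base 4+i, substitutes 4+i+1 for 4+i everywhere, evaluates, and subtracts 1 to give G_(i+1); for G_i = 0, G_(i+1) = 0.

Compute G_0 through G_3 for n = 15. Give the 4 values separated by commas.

15, 17, 19, 21

G_0=15  [base 4] 3·4 + 3  →[4↦5]→  3·5 + 3 = 18  −1 ⇒ G_1=17
G_1=17  [base 5] 3·5 + 2  →[5↦6]→  3·6 + 2 = 20  −1 ⇒ G_2=19
G_2=19  [base 6] 3·6 + 1  →[6↦7]→  3·7 + 1 = 22  −1 ⇒ G_3=21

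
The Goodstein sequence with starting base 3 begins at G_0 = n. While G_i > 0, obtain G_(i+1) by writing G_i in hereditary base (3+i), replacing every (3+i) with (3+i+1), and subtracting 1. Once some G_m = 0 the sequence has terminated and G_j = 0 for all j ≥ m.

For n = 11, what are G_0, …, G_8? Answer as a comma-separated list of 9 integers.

11, 17, 25, 35, 39, 43, 47, 51, 55

step 0: 11 = 3^2 + 2; sub 4 for 3: 4^2 + 2; = 18; G_1 = 18−1 = 17
step 1: 17 = 4^2 + 1; sub 5 for 4: 5^2 + 1; = 26; G_2 = 26−1 = 25
step 2: 25 = 5^2; sub 6 for 5: 6^2; = 36; G_3 = 36−1 = 35
step 3: 35 = 5·6 + 5; sub 7 for 6: 5·7 + 5; = 40; G_4 = 40−1 = 39
step 4: 39 = 5·7 + 4; sub 8 for 7: 5·8 + 4; = 44; G_5 = 44−1 = 43
step 5: 43 = 5·8 + 3; sub 9 for 8: 5·9 + 3; = 48; G_6 = 48−1 = 47
step 6: 47 = 5·9 + 2; sub 10 for 9: 5·10 + 2; = 52; G_7 = 52−1 = 51
step 7: 51 = 5·10 + 1; sub 11 for 10: 5·11 + 1; = 56; G_8 = 56−1 = 55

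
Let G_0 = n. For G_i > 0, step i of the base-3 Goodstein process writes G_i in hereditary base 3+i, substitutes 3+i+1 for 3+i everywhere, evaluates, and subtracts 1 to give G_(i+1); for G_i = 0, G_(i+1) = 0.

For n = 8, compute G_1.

9

base 3: 8 = 2·3 + 2; at 4: 2·4 + 2 = 10; next = 9
base 4: 9 = 2·4 + 1; at 5: 2·5 + 1 = 11; next = 10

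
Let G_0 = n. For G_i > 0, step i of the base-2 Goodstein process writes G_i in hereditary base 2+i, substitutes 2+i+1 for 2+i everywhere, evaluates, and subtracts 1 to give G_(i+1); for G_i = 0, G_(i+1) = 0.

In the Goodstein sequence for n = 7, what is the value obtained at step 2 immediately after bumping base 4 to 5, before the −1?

3128

G_0 = 7. HB_2(7) = 2^2 + 2 + 1. Bump = 31. G_1 = 30.
G_1 = 30. HB_3(30) = 3^3 + 3. Bump = 260. G_2 = 259.
G_2 = 259. HB_4(259) = 4^4 + 3. Bump = 3128. G_3 = 3127.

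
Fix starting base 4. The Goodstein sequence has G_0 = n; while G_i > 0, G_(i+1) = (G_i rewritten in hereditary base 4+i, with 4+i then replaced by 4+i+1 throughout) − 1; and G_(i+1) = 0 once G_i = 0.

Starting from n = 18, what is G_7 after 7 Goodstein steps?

(0) 18|_4 = 4^2 + 2 ↦ 5^2 + 2|_5 = 27 ⇒ 26
(1) 26|_5 = 5^2 + 1 ↦ 6^2 + 1|_6 = 37 ⇒ 36
(2) 36|_6 = 6^2 ↦ 7^2|_7 = 49 ⇒ 48
(3) 48|_7 = 6·7 + 6 ↦ 6·8 + 6|_8 = 54 ⇒ 53
(4) 53|_8 = 6·8 + 5 ↦ 6·9 + 5|_9 = 59 ⇒ 58
(5) 58|_9 = 6·9 + 4 ↦ 6·10 + 4|_10 = 64 ⇒ 63
(6) 63|_10 = 6·10 + 3 ↦ 6·11 + 3|_11 = 69 ⇒ 68

68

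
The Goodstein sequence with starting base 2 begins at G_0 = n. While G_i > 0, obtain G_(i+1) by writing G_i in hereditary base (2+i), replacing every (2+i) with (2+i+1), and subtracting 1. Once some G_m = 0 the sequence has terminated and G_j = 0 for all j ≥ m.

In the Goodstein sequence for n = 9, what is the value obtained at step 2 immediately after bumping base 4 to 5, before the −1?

i=0: 9 = 2^(2 + 1) + 1 (b=2); 2→3: 3^(3 + 1) + 1 = 82; 82−1 = 81
i=1: 81 = 3^(3 + 1) (b=3); 3→4: 4^(4 + 1) = 1024; 1024−1 = 1023

9843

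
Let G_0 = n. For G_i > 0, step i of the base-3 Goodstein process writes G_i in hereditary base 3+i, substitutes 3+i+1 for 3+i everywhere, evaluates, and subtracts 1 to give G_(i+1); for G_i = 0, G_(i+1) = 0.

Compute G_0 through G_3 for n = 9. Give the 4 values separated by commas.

base 3: 9 = 3^2; at 4: 4^2 = 16; next = 15
base 4: 15 = 3·4 + 3; at 5: 3·5 + 3 = 18; next = 17
base 5: 17 = 3·5 + 2; at 6: 3·6 + 2 = 20; next = 19

9, 15, 17, 19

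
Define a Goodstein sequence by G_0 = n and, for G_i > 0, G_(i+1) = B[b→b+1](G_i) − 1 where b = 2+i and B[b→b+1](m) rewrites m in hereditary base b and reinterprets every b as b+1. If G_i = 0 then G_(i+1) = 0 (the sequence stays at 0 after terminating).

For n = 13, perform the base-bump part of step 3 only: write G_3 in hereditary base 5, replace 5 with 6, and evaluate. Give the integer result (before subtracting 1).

13 —HB2→ 2^(2 + 1) + 2^2 + 1 —bump→ 3^(3 + 1) + 3^3 + 1 = 109 —(−1)→ 108
108 —HB3→ 3^(3 + 1) + 3^3 —bump→ 4^(4 + 1) + 4^4 = 1280 —(−1)→ 1279
1279 —HB4→ 4^(4 + 1) + 3·4^3 + 3·4^2 + 3·4 + 3 —bump→ 5^(5 + 1) + 3·5^3 + 3·5^2 + 3·5 + 3 = 16093 —(−1)→ 16092
16092 —HB5→ 5^(5 + 1) + 3·5^3 + 3·5^2 + 3·5 + 2 —bump→ 6^(6 + 1) + 3·6^3 + 3·6^2 + 3·6 + 2 = 280712 —(−1)→ 280711

280712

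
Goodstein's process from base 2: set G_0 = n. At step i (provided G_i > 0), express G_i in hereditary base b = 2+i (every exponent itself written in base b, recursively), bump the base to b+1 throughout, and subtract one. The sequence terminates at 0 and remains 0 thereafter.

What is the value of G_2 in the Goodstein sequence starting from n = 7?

G_0=7  [base 2] 2^2 + 2 + 1  →[2↦3]→  3^3 + 3 + 1 = 31  −1 ⇒ G_1=30
G_1=30  [base 3] 3^3 + 3  →[3↦4]→  4^4 + 4 = 260  −1 ⇒ G_2=259
G_2=259  [base 4] 4^4 + 3  →[4↦5]→  5^5 + 3 = 3128  −1 ⇒ G_3=3127

259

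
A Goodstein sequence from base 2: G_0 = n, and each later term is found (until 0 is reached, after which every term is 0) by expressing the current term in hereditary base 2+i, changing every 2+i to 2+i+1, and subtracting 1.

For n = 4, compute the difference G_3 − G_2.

step 0: 4 = 2^2; sub 3 for 2: 3^3; = 27; G_1 = 27−1 = 26
step 1: 26 = 2·3^2 + 2·3 + 2; sub 4 for 3: 2·4^2 + 2·4 + 2; = 42; G_2 = 42−1 = 41
step 2: 41 = 2·4^2 + 2·4 + 1; sub 5 for 4: 2·5^2 + 2·5 + 1; = 61; G_3 = 61−1 = 60

19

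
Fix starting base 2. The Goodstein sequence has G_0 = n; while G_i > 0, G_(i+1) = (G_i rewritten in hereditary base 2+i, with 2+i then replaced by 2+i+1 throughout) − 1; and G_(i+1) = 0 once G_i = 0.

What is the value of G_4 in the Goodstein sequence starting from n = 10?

(0) 10|_2 = 2^(2 + 1) + 2 ↦ 3^(3 + 1) + 3|_3 = 84 ⇒ 83
(1) 83|_3 = 3^(3 + 1) + 2 ↦ 4^(4 + 1) + 2|_4 = 1026 ⇒ 1025
(2) 1025|_4 = 4^(4 + 1) + 1 ↦ 5^(5 + 1) + 1|_5 = 15626 ⇒ 15625
(3) 15625|_5 = 5^(5 + 1) ↦ 6^(6 + 1)|_6 = 279936 ⇒ 279935
(4) 279935|_6 = 5·6^6 + 5·6^5 + 5·6^4 + 5·6^3 + 5·6^2 + 5·6 + 5 ↦ 5·7^7 + 5·7^5 + 5·7^4 + 5·7^3 + 5·7^2 + 5·7 + 5|_7 = 4215755 ⇒ 4215754

279935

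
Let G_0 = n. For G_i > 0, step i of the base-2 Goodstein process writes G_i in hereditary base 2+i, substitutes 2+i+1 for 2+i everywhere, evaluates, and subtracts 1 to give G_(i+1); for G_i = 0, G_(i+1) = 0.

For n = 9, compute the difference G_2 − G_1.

step 0: 9 = 2^(2 + 1) + 1; sub 3 for 2: 3^(3 + 1) + 1; = 82; G_1 = 82−1 = 81
step 1: 81 = 3^(3 + 1); sub 4 for 3: 4^(4 + 1); = 1024; G_2 = 1024−1 = 1023

942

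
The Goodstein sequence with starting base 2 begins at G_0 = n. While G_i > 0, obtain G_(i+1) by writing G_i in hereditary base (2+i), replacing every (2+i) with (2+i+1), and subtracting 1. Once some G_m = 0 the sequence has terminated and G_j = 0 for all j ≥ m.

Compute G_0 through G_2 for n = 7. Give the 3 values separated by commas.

7, 30, 259

i=0: 7 = 2^2 + 2 + 1 (b=2); 2→3: 3^3 + 3 + 1 = 31; 31−1 = 30
i=1: 30 = 3^3 + 3 (b=3); 3→4: 4^4 + 4 = 260; 260−1 = 259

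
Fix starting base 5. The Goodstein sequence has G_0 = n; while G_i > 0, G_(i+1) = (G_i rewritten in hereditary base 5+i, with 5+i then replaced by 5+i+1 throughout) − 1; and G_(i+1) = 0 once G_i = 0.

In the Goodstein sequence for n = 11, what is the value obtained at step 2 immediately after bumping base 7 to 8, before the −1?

11 —HB5→ 2·5 + 1 —bump→ 2·6 + 1 = 13 —(−1)→ 12
12 —HB6→ 2·6 —bump→ 2·7 = 14 —(−1)→ 13
13 —HB7→ 7 + 6 —bump→ 8 + 6 = 14 —(−1)→ 13

14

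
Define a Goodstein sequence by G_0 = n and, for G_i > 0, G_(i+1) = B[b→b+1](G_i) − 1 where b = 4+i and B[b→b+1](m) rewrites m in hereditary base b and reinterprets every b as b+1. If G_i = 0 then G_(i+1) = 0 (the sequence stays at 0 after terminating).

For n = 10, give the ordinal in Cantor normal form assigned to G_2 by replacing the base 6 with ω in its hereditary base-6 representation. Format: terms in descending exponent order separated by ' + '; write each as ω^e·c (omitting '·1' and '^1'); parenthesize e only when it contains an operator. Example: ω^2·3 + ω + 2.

[0] 10 ≡ 2·4 + 2 (base 4). Lift 5: 12. −1: 11.
[1] 11 ≡ 2·5 + 1 (base 5). Lift 6: 13. −1: 12.
[2] 12 ≡ 2·6 (base 6). Lift 7: 14. −1: 13.

ω·2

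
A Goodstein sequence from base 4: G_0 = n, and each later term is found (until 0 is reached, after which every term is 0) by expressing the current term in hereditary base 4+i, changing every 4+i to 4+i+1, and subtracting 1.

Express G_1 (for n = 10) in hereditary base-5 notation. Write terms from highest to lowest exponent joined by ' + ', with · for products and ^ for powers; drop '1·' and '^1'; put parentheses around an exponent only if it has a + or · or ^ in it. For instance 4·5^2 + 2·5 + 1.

G_0 = 10. HB_4(10) = 2·4 + 2. Bump = 12. G_1 = 11.
G_1 = 11. HB_5(11) = 2·5 + 1. Bump = 13. G_2 = 12.

2·5 + 1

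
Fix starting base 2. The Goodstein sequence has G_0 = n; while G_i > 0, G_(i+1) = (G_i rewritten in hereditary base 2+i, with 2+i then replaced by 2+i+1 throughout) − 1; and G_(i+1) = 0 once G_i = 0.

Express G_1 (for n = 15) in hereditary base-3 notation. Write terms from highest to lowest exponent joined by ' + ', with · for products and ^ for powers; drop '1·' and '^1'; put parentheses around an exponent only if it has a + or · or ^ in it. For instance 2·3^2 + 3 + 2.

[0] 15 ≡ 2^(2 + 1) + 2^2 + 2 + 1 (base 2). Lift 3: 112. −1: 111.
[1] 111 ≡ 3^(3 + 1) + 3^3 + 3 (base 3). Lift 4: 1284. −1: 1283.

3^(3 + 1) + 3^3 + 3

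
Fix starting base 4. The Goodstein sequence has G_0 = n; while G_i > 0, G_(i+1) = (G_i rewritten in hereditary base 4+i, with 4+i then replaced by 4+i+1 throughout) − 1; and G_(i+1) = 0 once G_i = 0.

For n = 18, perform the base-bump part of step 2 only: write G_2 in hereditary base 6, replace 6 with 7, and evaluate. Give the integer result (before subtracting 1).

49

[0] 18 ≡ 4^2 + 2 (base 4). Lift 5: 27. −1: 26.
[1] 26 ≡ 5^2 + 1 (base 5). Lift 6: 37. −1: 36.
[2] 36 ≡ 6^2 (base 6). Lift 7: 49. −1: 48.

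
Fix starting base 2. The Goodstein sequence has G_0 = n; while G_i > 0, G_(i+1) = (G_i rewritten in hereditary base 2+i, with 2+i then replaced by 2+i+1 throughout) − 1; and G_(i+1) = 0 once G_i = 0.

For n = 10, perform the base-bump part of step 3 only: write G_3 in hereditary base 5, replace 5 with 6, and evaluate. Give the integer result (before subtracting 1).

[0] 10 ≡ 2^(2 + 1) + 2 (base 2). Lift 3: 84. −1: 83.
[1] 83 ≡ 3^(3 + 1) + 2 (base 3). Lift 4: 1026. −1: 1025.
[2] 1025 ≡ 4^(4 + 1) + 1 (base 4). Lift 5: 15626. −1: 15625.
[3] 15625 ≡ 5^(5 + 1) (base 5). Lift 6: 279936. −1: 279935.

279936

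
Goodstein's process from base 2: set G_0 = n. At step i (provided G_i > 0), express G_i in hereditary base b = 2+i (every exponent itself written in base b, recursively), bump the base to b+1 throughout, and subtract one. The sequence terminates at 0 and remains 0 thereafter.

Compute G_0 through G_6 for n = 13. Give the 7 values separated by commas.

13, 108, 1279, 16092, 280711, 5765998, 134219479

i=0: 13 = 2^(2 + 1) + 2^2 + 1 (b=2); 2→3: 3^(3 + 1) + 3^3 + 1 = 109; 109−1 = 108
i=1: 108 = 3^(3 + 1) + 3^3 (b=3); 3→4: 4^(4 + 1) + 4^4 = 1280; 1280−1 = 1279
i=2: 1279 = 4^(4 + 1) + 3·4^3 + 3·4^2 + 3·4 + 3 (b=4); 4→5: 5^(5 + 1) + 3·5^3 + 3·5^2 + 3·5 + 3 = 16093; 16093−1 = 16092
i=3: 16092 = 5^(5 + 1) + 3·5^3 + 3·5^2 + 3·5 + 2 (b=5); 5→6: 6^(6 + 1) + 3·6^3 + 3·6^2 + 3·6 + 2 = 280712; 280712−1 = 280711
i=4: 280711 = 6^(6 + 1) + 3·6^3 + 3·6^2 + 3·6 + 1 (b=6); 6→7: 7^(7 + 1) + 3·7^3 + 3·7^2 + 3·7 + 1 = 5765999; 5765999−1 = 5765998
i=5: 5765998 = 7^(7 + 1) + 3·7^3 + 3·7^2 + 3·7 (b=7); 7→8: 8^(8 + 1) + 3·8^3 + 3·8^2 + 3·8 = 134219480; 134219480−1 = 134219479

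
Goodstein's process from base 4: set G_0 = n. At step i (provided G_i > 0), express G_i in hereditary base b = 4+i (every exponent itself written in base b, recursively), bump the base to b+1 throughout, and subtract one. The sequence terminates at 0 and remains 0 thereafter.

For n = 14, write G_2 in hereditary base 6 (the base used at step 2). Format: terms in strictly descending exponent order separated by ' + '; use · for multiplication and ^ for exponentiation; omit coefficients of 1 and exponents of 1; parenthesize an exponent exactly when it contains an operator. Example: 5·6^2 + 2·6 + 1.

3·6

(0) 14|_4 = 3·4 + 2 ↦ 3·5 + 2|_5 = 17 ⇒ 16
(1) 16|_5 = 3·5 + 1 ↦ 3·6 + 1|_6 = 19 ⇒ 18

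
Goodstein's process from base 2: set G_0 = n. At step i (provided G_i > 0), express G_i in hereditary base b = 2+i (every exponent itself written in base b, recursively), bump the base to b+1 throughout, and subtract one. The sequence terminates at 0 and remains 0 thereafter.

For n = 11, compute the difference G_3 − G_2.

14600

G_0=11  [base 2] 2^(2 + 1) + 2 + 1  →[2↦3]→  3^(3 + 1) + 3 + 1 = 85  −1 ⇒ G_1=84
G_1=84  [base 3] 3^(3 + 1) + 3  →[3↦4]→  4^(4 + 1) + 4 = 1028  −1 ⇒ G_2=1027
G_2=1027  [base 4] 4^(4 + 1) + 3  →[4↦5]→  5^(5 + 1) + 3 = 15628  −1 ⇒ G_3=15627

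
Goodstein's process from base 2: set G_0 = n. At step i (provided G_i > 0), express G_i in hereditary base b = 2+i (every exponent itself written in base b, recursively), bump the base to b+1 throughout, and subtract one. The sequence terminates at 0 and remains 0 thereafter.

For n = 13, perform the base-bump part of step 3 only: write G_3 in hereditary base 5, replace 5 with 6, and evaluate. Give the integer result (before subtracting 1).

280712

G_0=13  [base 2] 2^(2 + 1) + 2^2 + 1  →[2↦3]→  3^(3 + 1) + 3^3 + 1 = 109  −1 ⇒ G_1=108
G_1=108  [base 3] 3^(3 + 1) + 3^3  →[3↦4]→  4^(4 + 1) + 4^4 = 1280  −1 ⇒ G_2=1279
G_2=1279  [base 4] 4^(4 + 1) + 3·4^3 + 3·4^2 + 3·4 + 3  →[4↦5]→  5^(5 + 1) + 3·5^3 + 3·5^2 + 3·5 + 3 = 16093  −1 ⇒ G_3=16092
G_3=16092  [base 5] 5^(5 + 1) + 3·5^3 + 3·5^2 + 3·5 + 2  →[5↦6]→  6^(6 + 1) + 3·6^3 + 3·6^2 + 3·6 + 2 = 280712  −1 ⇒ G_4=280711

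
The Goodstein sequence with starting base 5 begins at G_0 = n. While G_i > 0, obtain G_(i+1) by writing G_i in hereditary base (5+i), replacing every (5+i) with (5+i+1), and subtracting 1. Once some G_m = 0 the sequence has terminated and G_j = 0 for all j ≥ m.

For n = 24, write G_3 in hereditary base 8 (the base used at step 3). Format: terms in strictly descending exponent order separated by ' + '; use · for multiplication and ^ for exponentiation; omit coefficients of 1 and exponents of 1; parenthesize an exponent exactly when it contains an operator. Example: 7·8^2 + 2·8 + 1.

4·8 + 1

(0) 24|_5 = 4·5 + 4 ↦ 4·6 + 4|_6 = 28 ⇒ 27
(1) 27|_6 = 4·6 + 3 ↦ 4·7 + 3|_7 = 31 ⇒ 30
(2) 30|_7 = 4·7 + 2 ↦ 4·8 + 2|_8 = 34 ⇒ 33
(3) 33|_8 = 4·8 + 1 ↦ 4·9 + 1|_9 = 37 ⇒ 36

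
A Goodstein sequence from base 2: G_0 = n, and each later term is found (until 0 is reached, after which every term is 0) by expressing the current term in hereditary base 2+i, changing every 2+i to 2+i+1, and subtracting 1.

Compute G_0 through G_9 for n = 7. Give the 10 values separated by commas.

i=0: 7 = 2^2 + 2 + 1 (b=2); 2→3: 3^3 + 3 + 1 = 31; 31−1 = 30
i=1: 30 = 3^3 + 3 (b=3); 3→4: 4^4 + 4 = 260; 260−1 = 259
i=2: 259 = 4^4 + 3 (b=4); 4→5: 5^5 + 3 = 3128; 3128−1 = 3127
i=3: 3127 = 5^5 + 2 (b=5); 5→6: 6^6 + 2 = 46658; 46658−1 = 46657
i=4: 46657 = 6^6 + 1 (b=6); 6→7: 7^7 + 1 = 823544; 823544−1 = 823543
i=5: 823543 = 7^7 (b=7); 7→8: 8^8 = 16777216; 16777216−1 = 16777215
i=6: 16777215 = 7·8^7 + 7·8^6 + 7·8^5 + 7·8^4 + 7·8^3 + 7·8^2 + 7·8 + 7 (b=8); 8→9: 7·9^7 + 7·9^6 + 7·9^5 + 7·9^4 + 7·9^3 + 7·9^2 + 7·9 + 7 = 37665880; 37665880−1 = 37665879
i=7: 37665879 = 7·9^7 + 7·9^6 + 7·9^5 + 7·9^4 + 7·9^3 + 7·9^2 + 7·9 + 6 (b=9); 9→10: 7·10^7 + 7·10^6 + 7·10^5 + 7·10^4 + 7·10^3 + 7·10^2 + 7·10 + 6 = 77777776; 77777776−1 = 77777775
i=8: 77777775 = 7·10^7 + 7·10^6 + 7·10^5 + 7·10^4 + 7·10^3 + 7·10^2 + 7·10 + 5 (b=10); 10→11: 7·11^7 + 7·11^6 + 7·11^5 + 7·11^4 + 7·11^3 + 7·11^2 + 7·11 + 5 = 150051214; 150051214−1 = 150051213

7, 30, 259, 3127, 46657, 823543, 16777215, 37665879, 77777775, 150051213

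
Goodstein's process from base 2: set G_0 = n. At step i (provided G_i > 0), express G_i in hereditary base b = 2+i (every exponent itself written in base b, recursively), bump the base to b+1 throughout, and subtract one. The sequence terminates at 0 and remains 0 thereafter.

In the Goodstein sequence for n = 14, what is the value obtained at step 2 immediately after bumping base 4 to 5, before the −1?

18751

step 0: 14 = 2^(2 + 1) + 2^2 + 2; sub 3 for 2: 3^(3 + 1) + 3^3 + 3; = 111; G_1 = 111−1 = 110
step 1: 110 = 3^(3 + 1) + 3^3 + 2; sub 4 for 3: 4^(4 + 1) + 4^4 + 2; = 1282; G_2 = 1282−1 = 1281
step 2: 1281 = 4^(4 + 1) + 4^4 + 1; sub 5 for 4: 5^(5 + 1) + 5^5 + 1; = 18751; G_3 = 18751−1 = 18750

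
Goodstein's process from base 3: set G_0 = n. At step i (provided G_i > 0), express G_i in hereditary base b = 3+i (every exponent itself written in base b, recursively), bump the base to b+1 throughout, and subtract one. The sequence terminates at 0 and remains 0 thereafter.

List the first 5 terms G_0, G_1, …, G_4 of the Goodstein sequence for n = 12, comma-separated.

12, 19, 27, 37, 49

G_0=12  [base 3] 3^2 + 3  →[3↦4]→  4^2 + 4 = 20  −1 ⇒ G_1=19
G_1=19  [base 4] 4^2 + 3  →[4↦5]→  5^2 + 3 = 28  −1 ⇒ G_2=27
G_2=27  [base 5] 5^2 + 2  →[5↦6]→  6^2 + 2 = 38  −1 ⇒ G_3=37
G_3=37  [base 6] 6^2 + 1  →[6↦7]→  7^2 + 1 = 50  −1 ⇒ G_4=49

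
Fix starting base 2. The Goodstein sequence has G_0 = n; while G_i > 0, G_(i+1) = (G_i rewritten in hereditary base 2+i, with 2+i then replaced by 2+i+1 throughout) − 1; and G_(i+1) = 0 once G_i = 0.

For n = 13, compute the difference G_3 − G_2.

[0] 13 ≡ 2^(2 + 1) + 2^2 + 1 (base 2). Lift 3: 109. −1: 108.
[1] 108 ≡ 3^(3 + 1) + 3^3 (base 3). Lift 4: 1280. −1: 1279.
[2] 1279 ≡ 4^(4 + 1) + 3·4^3 + 3·4^2 + 3·4 + 3 (base 4). Lift 5: 16093. −1: 16092.

14813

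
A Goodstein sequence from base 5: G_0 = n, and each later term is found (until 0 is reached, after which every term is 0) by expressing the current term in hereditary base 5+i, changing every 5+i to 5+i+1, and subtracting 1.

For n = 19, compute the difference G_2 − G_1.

G_0=19  [base 5] 3·5 + 4  →[5↦6]→  3·6 + 4 = 22  −1 ⇒ G_1=21
G_1=21  [base 6] 3·6 + 3  →[6↦7]→  3·7 + 3 = 24  −1 ⇒ G_2=23

2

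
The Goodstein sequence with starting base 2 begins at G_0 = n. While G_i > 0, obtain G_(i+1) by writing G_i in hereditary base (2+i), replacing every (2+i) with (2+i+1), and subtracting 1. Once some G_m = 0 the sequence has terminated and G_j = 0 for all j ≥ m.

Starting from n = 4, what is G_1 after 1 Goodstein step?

G_0=4  [base 2] 2^2  →[2↦3]→  3^3 = 27  −1 ⇒ G_1=26
G_1=26  [base 3] 2·3^2 + 2·3 + 2  →[3↦4]→  2·4^2 + 2·4 + 2 = 42  −1 ⇒ G_2=41

26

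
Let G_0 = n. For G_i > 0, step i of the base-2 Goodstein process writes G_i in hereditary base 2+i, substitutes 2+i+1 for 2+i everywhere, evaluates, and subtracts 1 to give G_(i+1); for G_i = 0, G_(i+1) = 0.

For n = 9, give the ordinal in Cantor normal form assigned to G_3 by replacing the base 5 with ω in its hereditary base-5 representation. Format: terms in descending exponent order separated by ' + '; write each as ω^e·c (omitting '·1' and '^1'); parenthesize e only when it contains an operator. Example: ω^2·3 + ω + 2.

ω^ω·3 + ω^3·3 + ω^2·3 + ω·3 + 2

(0) 9|_2 = 2^(2 + 1) + 1 ↦ 3^(3 + 1) + 1|_3 = 82 ⇒ 81
(1) 81|_3 = 3^(3 + 1) ↦ 4^(4 + 1)|_4 = 1024 ⇒ 1023
(2) 1023|_4 = 3·4^4 + 3·4^3 + 3·4^2 + 3·4 + 3 ↦ 3·5^5 + 3·5^3 + 3·5^2 + 3·5 + 3|_5 = 9843 ⇒ 9842
(3) 9842|_5 = 3·5^5 + 3·5^3 + 3·5^2 + 3·5 + 2 ↦ 3·6^6 + 3·6^3 + 3·6^2 + 3·6 + 2|_6 = 140744 ⇒ 140743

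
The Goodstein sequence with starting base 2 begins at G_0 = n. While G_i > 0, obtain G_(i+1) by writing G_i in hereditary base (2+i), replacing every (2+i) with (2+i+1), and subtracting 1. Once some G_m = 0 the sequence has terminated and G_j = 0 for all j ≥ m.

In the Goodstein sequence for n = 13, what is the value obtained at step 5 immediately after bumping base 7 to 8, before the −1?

134219480

G_0 = 13. HB_2(13) = 2^(2 + 1) + 2^2 + 1. Bump = 109. G_1 = 108.
G_1 = 108. HB_3(108) = 3^(3 + 1) + 3^3. Bump = 1280. G_2 = 1279.
G_2 = 1279. HB_4(1279) = 4^(4 + 1) + 3·4^3 + 3·4^2 + 3·4 + 3. Bump = 16093. G_3 = 16092.
G_3 = 16092. HB_5(16092) = 5^(5 + 1) + 3·5^3 + 3·5^2 + 3·5 + 2. Bump = 280712. G_4 = 280711.
G_4 = 280711. HB_6(280711) = 6^(6 + 1) + 3·6^3 + 3·6^2 + 3·6 + 1. Bump = 5765999. G_5 = 5765998.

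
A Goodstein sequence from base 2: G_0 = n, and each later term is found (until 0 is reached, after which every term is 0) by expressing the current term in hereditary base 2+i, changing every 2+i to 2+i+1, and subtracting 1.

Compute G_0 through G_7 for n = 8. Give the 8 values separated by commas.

8 —HB2→ 2^(2 + 1) —bump→ 3^(3 + 1) = 81 —(−1)→ 80
80 —HB3→ 2·3^3 + 2·3^2 + 2·3 + 2 —bump→ 2·4^4 + 2·4^2 + 2·4 + 2 = 554 —(−1)→ 553
553 —HB4→ 2·4^4 + 2·4^2 + 2·4 + 1 —bump→ 2·5^5 + 2·5^2 + 2·5 + 1 = 6311 —(−1)→ 6310
6310 —HB5→ 2·5^5 + 2·5^2 + 2·5 —bump→ 2·6^6 + 2·6^2 + 2·6 = 93396 —(−1)→ 93395
93395 —HB6→ 2·6^6 + 2·6^2 + 6 + 5 —bump→ 2·7^7 + 2·7^2 + 7 + 5 = 1647196 —(−1)→ 1647195
1647195 —HB7→ 2·7^7 + 2·7^2 + 7 + 4 —bump→ 2·8^8 + 2·8^2 + 8 + 4 = 33554572 —(−1)→ 33554571
33554571 —HB8→ 2·8^8 + 2·8^2 + 8 + 3 —bump→ 2·9^9 + 2·9^2 + 9 + 3 = 774841152 —(−1)→ 774841151

8, 80, 553, 6310, 93395, 1647195, 33554571, 774841151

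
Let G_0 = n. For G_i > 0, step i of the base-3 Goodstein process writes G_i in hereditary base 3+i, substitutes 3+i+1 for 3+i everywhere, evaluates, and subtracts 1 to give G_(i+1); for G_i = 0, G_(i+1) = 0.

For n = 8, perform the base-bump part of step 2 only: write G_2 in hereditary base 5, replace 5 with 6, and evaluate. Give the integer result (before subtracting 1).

8 —HB3→ 2·3 + 2 —bump→ 2·4 + 2 = 10 —(−1)→ 9
9 —HB4→ 2·4 + 1 —bump→ 2·5 + 1 = 11 —(−1)→ 10
10 —HB5→ 2·5 —bump→ 2·6 = 12 —(−1)→ 11

12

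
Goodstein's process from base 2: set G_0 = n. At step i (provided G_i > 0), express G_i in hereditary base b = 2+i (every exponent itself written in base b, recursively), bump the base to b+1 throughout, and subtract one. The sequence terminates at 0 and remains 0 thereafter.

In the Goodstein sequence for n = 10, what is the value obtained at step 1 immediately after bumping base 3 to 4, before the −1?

base 2: 10 = 2^(2 + 1) + 2; at 3: 3^(3 + 1) + 3 = 84; next = 83
base 3: 83 = 3^(3 + 1) + 2; at 4: 4^(4 + 1) + 2 = 1026; next = 1025

1026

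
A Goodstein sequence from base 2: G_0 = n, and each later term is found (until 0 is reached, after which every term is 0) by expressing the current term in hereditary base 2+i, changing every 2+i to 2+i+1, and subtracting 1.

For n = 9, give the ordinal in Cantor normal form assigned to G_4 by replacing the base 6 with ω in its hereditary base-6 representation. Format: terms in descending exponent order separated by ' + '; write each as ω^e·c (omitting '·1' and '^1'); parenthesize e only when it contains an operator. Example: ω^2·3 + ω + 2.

ω^ω·3 + ω^3·3 + ω^2·3 + ω·3 + 1

G_0 = 9. HB_2(9) = 2^(2 + 1) + 1. Bump = 82. G_1 = 81.
G_1 = 81. HB_3(81) = 3^(3 + 1). Bump = 1024. G_2 = 1023.
G_2 = 1023. HB_4(1023) = 3·4^4 + 3·4^3 + 3·4^2 + 3·4 + 3. Bump = 9843. G_3 = 9842.
G_3 = 9842. HB_5(9842) = 3·5^5 + 3·5^3 + 3·5^2 + 3·5 + 2. Bump = 140744. G_4 = 140743.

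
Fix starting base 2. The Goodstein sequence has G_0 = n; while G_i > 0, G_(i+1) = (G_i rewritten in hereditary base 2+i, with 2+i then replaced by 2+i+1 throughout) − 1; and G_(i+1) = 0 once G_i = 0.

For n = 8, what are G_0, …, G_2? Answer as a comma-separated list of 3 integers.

8, 80, 553

base 2: 8 = 2^(2 + 1); at 3: 3^(3 + 1) = 81; next = 80
base 3: 80 = 2·3^3 + 2·3^2 + 2·3 + 2; at 4: 2·4^4 + 2·4^2 + 2·4 + 2 = 554; next = 553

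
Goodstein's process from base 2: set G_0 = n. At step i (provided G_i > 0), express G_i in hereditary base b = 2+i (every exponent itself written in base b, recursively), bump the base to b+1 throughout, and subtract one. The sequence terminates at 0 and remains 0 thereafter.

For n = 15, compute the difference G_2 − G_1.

1172

15 —HB2→ 2^(2 + 1) + 2^2 + 2 + 1 —bump→ 3^(3 + 1) + 3^3 + 3 + 1 = 112 —(−1)→ 111
111 —HB3→ 3^(3 + 1) + 3^3 + 3 —bump→ 4^(4 + 1) + 4^4 + 4 = 1284 —(−1)→ 1283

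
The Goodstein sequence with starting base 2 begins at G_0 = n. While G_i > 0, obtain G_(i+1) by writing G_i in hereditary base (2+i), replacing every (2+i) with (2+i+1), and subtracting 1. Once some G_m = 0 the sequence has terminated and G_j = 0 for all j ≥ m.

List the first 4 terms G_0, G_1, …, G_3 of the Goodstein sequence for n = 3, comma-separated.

3, 3, 3, 2

[0] 3 ≡ 2 + 1 (base 2). Lift 3: 4. −1: 3.
[1] 3 ≡ 3 (base 3). Lift 4: 4. −1: 3.
[2] 3 ≡ 3 (base 4). Lift 5: 3. −1: 2.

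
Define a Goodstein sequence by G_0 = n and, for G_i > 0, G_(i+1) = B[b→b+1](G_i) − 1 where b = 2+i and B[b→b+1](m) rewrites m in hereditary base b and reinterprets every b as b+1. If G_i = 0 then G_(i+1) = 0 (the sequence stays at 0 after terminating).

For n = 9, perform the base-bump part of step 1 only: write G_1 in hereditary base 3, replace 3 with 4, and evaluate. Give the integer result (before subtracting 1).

G_0 = 9. HB_2(9) = 2^(2 + 1) + 1. Bump = 82. G_1 = 81.
G_1 = 81. HB_3(81) = 3^(3 + 1). Bump = 1024. G_2 = 1023.

1024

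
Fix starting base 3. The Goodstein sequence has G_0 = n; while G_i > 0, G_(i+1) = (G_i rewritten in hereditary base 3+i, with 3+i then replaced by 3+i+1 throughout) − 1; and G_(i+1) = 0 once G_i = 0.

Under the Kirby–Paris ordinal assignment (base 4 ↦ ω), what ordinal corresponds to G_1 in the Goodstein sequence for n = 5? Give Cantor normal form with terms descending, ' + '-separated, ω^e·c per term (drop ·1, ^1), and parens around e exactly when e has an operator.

ω + 1

base 3: 5 = 3 + 2; at 4: 4 + 2 = 6; next = 5
base 4: 5 = 4 + 1; at 5: 5 + 1 = 6; next = 5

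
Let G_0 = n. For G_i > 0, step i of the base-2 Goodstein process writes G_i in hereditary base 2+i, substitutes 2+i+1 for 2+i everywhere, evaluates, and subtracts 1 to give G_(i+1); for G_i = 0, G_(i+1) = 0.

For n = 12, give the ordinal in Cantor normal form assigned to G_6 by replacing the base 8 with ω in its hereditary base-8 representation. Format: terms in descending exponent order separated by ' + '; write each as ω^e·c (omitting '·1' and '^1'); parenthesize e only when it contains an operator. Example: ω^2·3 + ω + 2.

G_0 = 12. HB_2(12) = 2^(2 + 1) + 2^2. Bump = 108. G_1 = 107.
G_1 = 107. HB_3(107) = 3^(3 + 1) + 2·3^2 + 2·3 + 2. Bump = 1066. G_2 = 1065.
G_2 = 1065. HB_4(1065) = 4^(4 + 1) + 2·4^2 + 2·4 + 1. Bump = 15686. G_3 = 15685.
G_3 = 15685. HB_5(15685) = 5^(5 + 1) + 2·5^2 + 2·5. Bump = 280020. G_4 = 280019.
G_4 = 280019. HB_6(280019) = 6^(6 + 1) + 2·6^2 + 6 + 5. Bump = 5764911. G_5 = 5764910.
G_5 = 5764910. HB_7(5764910) = 7^(7 + 1) + 2·7^2 + 7 + 4. Bump = 134217868. G_6 = 134217867.
G_6 = 134217867. HB_8(134217867) = 8^(8 + 1) + 2·8^2 + 8 + 3. Bump = 3486784575. G_7 = 3486784574.

ω^(ω + 1) + ω^2·2 + ω + 3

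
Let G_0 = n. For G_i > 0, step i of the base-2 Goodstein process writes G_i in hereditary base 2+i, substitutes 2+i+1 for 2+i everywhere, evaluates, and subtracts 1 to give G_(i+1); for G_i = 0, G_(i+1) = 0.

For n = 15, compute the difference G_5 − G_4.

6261751

[0] 15 ≡ 2^(2 + 1) + 2^2 + 2 + 1 (base 2). Lift 3: 112. −1: 111.
[1] 111 ≡ 3^(3 + 1) + 3^3 + 3 (base 3). Lift 4: 1284. −1: 1283.
[2] 1283 ≡ 4^(4 + 1) + 4^4 + 3 (base 4). Lift 5: 18753. −1: 18752.
[3] 18752 ≡ 5^(5 + 1) + 5^5 + 2 (base 5). Lift 6: 326594. −1: 326593.
[4] 326593 ≡ 6^(6 + 1) + 6^6 + 1 (base 6). Lift 7: 6588345. −1: 6588344.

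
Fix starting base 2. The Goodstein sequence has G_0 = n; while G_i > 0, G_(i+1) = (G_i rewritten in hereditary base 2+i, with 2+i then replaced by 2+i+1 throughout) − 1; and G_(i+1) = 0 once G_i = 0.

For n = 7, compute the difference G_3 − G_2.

2868

i=0: 7 = 2^2 + 2 + 1 (b=2); 2→3: 3^3 + 3 + 1 = 31; 31−1 = 30
i=1: 30 = 3^3 + 3 (b=3); 3→4: 4^4 + 4 = 260; 260−1 = 259
i=2: 259 = 4^4 + 3 (b=4); 4→5: 5^5 + 3 = 3128; 3128−1 = 3127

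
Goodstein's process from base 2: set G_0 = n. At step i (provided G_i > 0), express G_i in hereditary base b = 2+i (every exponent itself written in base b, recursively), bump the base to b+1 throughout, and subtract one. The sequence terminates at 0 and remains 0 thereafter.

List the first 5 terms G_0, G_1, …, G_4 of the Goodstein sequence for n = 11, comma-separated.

G_0 = 11. HB_2(11) = 2^(2 + 1) + 2 + 1. Bump = 85. G_1 = 84.
G_1 = 84. HB_3(84) = 3^(3 + 1) + 3. Bump = 1028. G_2 = 1027.
G_2 = 1027. HB_4(1027) = 4^(4 + 1) + 3. Bump = 15628. G_3 = 15627.
G_3 = 15627. HB_5(15627) = 5^(5 + 1) + 2. Bump = 279938. G_4 = 279937.

11, 84, 1027, 15627, 279937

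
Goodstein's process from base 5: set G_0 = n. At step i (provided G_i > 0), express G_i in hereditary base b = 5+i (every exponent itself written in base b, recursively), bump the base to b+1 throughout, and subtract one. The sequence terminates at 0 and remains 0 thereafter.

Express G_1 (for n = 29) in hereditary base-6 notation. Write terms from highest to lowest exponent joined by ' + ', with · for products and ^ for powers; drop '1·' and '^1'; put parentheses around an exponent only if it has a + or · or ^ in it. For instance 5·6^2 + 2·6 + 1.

6^2 + 3

G_0=29  [base 5] 5^2 + 4  →[5↦6]→  6^2 + 4 = 40  −1 ⇒ G_1=39
G_1=39  [base 6] 6^2 + 3  →[6↦7]→  7^2 + 3 = 52  −1 ⇒ G_2=51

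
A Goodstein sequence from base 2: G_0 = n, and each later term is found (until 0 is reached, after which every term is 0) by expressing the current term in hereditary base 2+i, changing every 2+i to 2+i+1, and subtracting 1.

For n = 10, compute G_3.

G_0 = 10. HB_2(10) = 2^(2 + 1) + 2. Bump = 84. G_1 = 83.
G_1 = 83. HB_3(83) = 3^(3 + 1) + 2. Bump = 1026. G_2 = 1025.
G_2 = 1025. HB_4(1025) = 4^(4 + 1) + 1. Bump = 15626. G_3 = 15625.

15625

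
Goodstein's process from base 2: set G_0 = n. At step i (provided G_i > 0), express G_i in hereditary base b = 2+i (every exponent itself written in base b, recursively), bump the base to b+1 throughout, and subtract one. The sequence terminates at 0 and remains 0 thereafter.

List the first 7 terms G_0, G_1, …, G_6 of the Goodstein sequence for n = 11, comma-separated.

11, 84, 1027, 15627, 279937, 5764801, 134217727

i=0: 11 = 2^(2 + 1) + 2 + 1 (b=2); 2→3: 3^(3 + 1) + 3 + 1 = 85; 85−1 = 84
i=1: 84 = 3^(3 + 1) + 3 (b=3); 3→4: 4^(4 + 1) + 4 = 1028; 1028−1 = 1027
i=2: 1027 = 4^(4 + 1) + 3 (b=4); 4→5: 5^(5 + 1) + 3 = 15628; 15628−1 = 15627
i=3: 15627 = 5^(5 + 1) + 2 (b=5); 5→6: 6^(6 + 1) + 2 = 279938; 279938−1 = 279937
i=4: 279937 = 6^(6 + 1) + 1 (b=6); 6→7: 7^(7 + 1) + 1 = 5764802; 5764802−1 = 5764801
i=5: 5764801 = 7^(7 + 1) (b=7); 7→8: 8^(8 + 1) = 134217728; 134217728−1 = 134217727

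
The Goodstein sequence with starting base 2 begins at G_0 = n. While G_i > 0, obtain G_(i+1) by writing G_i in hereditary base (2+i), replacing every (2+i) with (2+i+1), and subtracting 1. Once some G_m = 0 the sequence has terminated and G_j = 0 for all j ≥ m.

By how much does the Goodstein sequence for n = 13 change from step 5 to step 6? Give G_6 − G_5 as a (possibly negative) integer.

128453481

13 —HB2→ 2^(2 + 1) + 2^2 + 1 —bump→ 3^(3 + 1) + 3^3 + 1 = 109 —(−1)→ 108
108 —HB3→ 3^(3 + 1) + 3^3 —bump→ 4^(4 + 1) + 4^4 = 1280 —(−1)→ 1279
1279 —HB4→ 4^(4 + 1) + 3·4^3 + 3·4^2 + 3·4 + 3 —bump→ 5^(5 + 1) + 3·5^3 + 3·5^2 + 3·5 + 3 = 16093 —(−1)→ 16092
16092 —HB5→ 5^(5 + 1) + 3·5^3 + 3·5^2 + 3·5 + 2 —bump→ 6^(6 + 1) + 3·6^3 + 3·6^2 + 3·6 + 2 = 280712 —(−1)→ 280711
280711 —HB6→ 6^(6 + 1) + 3·6^3 + 3·6^2 + 3·6 + 1 —bump→ 7^(7 + 1) + 3·7^3 + 3·7^2 + 3·7 + 1 = 5765999 —(−1)→ 5765998
5765998 —HB7→ 7^(7 + 1) + 3·7^3 + 3·7^2 + 3·7 —bump→ 8^(8 + 1) + 3·8^3 + 3·8^2 + 3·8 = 134219480 —(−1)→ 134219479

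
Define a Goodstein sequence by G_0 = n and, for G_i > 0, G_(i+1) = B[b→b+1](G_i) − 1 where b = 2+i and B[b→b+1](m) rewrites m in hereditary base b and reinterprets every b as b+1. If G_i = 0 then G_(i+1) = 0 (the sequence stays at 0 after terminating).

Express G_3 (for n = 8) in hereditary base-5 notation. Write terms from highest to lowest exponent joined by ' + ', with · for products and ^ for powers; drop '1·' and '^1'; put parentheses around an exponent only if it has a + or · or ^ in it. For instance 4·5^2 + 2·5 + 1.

[0] 8 ≡ 2^(2 + 1) (base 2). Lift 3: 81. −1: 80.
[1] 80 ≡ 2·3^3 + 2·3^2 + 2·3 + 2 (base 3). Lift 4: 554. −1: 553.
[2] 553 ≡ 2·4^4 + 2·4^2 + 2·4 + 1 (base 4). Lift 5: 6311. −1: 6310.
[3] 6310 ≡ 2·5^5 + 2·5^2 + 2·5 (base 5). Lift 6: 93396. −1: 93395.

2·5^5 + 2·5^2 + 2·5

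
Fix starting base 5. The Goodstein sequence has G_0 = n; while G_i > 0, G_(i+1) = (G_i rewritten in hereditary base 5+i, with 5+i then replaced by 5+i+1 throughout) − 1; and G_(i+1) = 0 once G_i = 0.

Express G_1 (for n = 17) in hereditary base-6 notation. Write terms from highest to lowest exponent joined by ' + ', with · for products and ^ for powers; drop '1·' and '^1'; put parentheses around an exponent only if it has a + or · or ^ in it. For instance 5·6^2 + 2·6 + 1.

3·6 + 1

i=0: 17 = 3·5 + 2 (b=5); 5→6: 3·6 + 2 = 20; 20−1 = 19
i=1: 19 = 3·6 + 1 (b=6); 6→7: 3·7 + 1 = 22; 22−1 = 21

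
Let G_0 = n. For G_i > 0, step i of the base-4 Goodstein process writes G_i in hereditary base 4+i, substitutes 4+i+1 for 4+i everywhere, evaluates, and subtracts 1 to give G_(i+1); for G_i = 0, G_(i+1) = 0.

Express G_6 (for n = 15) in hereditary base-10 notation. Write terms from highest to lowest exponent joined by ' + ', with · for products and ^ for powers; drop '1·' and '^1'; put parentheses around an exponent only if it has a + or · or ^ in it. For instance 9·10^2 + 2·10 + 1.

2·10 + 5

step 0: 15 = 3·4 + 3; sub 5 for 4: 3·5 + 3; = 18; G_1 = 18−1 = 17
step 1: 17 = 3·5 + 2; sub 6 for 5: 3·6 + 2; = 20; G_2 = 20−1 = 19
step 2: 19 = 3·6 + 1; sub 7 for 6: 3·7 + 1; = 22; G_3 = 22−1 = 21
step 3: 21 = 3·7; sub 8 for 7: 3·8; = 24; G_4 = 24−1 = 23
step 4: 23 = 2·8 + 7; sub 9 for 8: 2·9 + 7; = 25; G_5 = 25−1 = 24
step 5: 24 = 2·9 + 6; sub 10 for 9: 2·10 + 6; = 26; G_6 = 26−1 = 25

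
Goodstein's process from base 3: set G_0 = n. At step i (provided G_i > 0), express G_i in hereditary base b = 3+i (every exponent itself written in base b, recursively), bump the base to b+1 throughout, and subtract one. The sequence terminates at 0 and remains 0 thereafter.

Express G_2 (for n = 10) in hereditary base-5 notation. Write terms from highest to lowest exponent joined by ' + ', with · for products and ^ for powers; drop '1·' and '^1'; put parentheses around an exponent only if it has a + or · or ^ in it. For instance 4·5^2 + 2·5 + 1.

step 0: 10 = 3^2 + 1; sub 4 for 3: 4^2 + 1; = 17; G_1 = 17−1 = 16
step 1: 16 = 4^2; sub 5 for 4: 5^2; = 25; G_2 = 25−1 = 24
step 2: 24 = 4·5 + 4; sub 6 for 5: 4·6 + 4; = 28; G_3 = 28−1 = 27

4·5 + 4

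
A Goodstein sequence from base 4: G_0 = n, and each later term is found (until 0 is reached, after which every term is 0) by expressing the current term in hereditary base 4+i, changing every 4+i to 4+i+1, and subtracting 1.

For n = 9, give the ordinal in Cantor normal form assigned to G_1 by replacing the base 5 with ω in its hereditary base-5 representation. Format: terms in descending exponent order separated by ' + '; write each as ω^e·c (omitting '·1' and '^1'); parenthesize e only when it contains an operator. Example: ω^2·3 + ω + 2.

base 4: 9 = 2·4 + 1; at 5: 2·5 + 1 = 11; next = 10
base 5: 10 = 2·5; at 6: 2·6 = 12; next = 11

ω·2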